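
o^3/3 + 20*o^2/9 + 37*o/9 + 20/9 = (o/3 + 1/3)*(o + 5/3)*(o + 4)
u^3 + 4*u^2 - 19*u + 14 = (u - 2)*(u - 1)*(u + 7)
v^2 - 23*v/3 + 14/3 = (v - 7)*(v - 2/3)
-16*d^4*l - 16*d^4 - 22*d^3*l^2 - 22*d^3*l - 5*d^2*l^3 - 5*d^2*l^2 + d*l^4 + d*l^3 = (-8*d + l)*(d + l)*(2*d + l)*(d*l + d)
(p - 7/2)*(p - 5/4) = p^2 - 19*p/4 + 35/8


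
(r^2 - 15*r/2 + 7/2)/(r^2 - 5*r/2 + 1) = (r - 7)/(r - 2)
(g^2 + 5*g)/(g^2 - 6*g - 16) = g*(g + 5)/(g^2 - 6*g - 16)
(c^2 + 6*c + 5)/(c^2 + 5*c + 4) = (c + 5)/(c + 4)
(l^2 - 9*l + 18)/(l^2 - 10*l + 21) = (l - 6)/(l - 7)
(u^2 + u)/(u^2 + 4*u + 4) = u*(u + 1)/(u^2 + 4*u + 4)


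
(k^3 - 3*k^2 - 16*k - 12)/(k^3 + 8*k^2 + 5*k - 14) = (k^2 - 5*k - 6)/(k^2 + 6*k - 7)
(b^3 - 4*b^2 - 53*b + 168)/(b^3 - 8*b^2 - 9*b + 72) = (b + 7)/(b + 3)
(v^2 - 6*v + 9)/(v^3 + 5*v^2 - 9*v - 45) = (v - 3)/(v^2 + 8*v + 15)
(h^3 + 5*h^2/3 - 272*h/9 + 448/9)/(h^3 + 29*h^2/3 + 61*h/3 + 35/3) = (9*h^2 - 48*h + 64)/(3*(3*h^2 + 8*h + 5))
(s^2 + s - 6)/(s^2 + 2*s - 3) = (s - 2)/(s - 1)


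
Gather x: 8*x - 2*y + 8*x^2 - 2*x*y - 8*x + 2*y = 8*x^2 - 2*x*y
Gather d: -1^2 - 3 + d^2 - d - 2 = d^2 - d - 6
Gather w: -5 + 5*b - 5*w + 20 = 5*b - 5*w + 15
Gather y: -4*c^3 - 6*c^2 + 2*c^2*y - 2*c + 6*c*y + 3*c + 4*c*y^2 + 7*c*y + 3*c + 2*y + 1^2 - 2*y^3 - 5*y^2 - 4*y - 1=-4*c^3 - 6*c^2 + 4*c - 2*y^3 + y^2*(4*c - 5) + y*(2*c^2 + 13*c - 2)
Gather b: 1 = 1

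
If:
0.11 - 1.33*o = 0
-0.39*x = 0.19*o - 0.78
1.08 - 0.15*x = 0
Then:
No Solution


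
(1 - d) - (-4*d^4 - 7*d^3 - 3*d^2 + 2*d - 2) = 4*d^4 + 7*d^3 + 3*d^2 - 3*d + 3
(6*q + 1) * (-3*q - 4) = -18*q^2 - 27*q - 4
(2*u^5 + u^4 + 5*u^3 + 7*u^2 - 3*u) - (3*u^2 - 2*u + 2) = 2*u^5 + u^4 + 5*u^3 + 4*u^2 - u - 2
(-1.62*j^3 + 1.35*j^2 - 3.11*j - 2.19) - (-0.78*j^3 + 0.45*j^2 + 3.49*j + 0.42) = -0.84*j^3 + 0.9*j^2 - 6.6*j - 2.61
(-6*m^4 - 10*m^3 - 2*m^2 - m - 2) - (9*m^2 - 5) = -6*m^4 - 10*m^3 - 11*m^2 - m + 3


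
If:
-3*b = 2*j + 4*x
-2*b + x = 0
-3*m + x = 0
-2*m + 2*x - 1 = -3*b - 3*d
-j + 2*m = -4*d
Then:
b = 24/13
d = -41/13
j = -132/13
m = 16/13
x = 48/13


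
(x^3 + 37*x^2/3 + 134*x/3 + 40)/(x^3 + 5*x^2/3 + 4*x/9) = 3*(x^2 + 11*x + 30)/(x*(3*x + 1))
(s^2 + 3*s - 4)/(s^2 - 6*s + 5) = (s + 4)/(s - 5)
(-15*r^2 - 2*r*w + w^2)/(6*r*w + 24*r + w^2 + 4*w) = (-15*r^2 - 2*r*w + w^2)/(6*r*w + 24*r + w^2 + 4*w)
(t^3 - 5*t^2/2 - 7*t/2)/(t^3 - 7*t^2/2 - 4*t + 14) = t*(t + 1)/(t^2 - 4)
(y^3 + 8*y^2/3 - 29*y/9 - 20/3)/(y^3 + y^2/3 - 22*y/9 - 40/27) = 3*(y + 3)/(3*y + 2)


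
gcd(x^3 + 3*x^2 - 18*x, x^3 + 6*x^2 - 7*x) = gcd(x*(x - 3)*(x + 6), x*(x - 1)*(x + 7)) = x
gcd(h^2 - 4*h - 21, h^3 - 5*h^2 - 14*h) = h - 7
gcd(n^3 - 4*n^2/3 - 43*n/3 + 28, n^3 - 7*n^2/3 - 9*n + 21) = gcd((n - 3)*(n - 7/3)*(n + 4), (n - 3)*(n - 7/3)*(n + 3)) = n^2 - 16*n/3 + 7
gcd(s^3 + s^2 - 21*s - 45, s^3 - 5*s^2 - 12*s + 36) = s + 3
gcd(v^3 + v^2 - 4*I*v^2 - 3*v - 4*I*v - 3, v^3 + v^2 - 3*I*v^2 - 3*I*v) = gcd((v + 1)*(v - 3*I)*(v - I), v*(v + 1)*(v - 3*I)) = v^2 + v*(1 - 3*I) - 3*I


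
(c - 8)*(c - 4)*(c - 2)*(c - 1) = c^4 - 15*c^3 + 70*c^2 - 120*c + 64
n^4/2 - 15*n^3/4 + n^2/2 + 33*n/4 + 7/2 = (n/2 + 1/2)*(n - 7)*(n - 2)*(n + 1/2)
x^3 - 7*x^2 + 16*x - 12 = (x - 3)*(x - 2)^2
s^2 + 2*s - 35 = (s - 5)*(s + 7)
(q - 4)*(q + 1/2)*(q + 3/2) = q^3 - 2*q^2 - 29*q/4 - 3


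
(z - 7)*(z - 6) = z^2 - 13*z + 42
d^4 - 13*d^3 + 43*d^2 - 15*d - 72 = (d - 8)*(d - 3)^2*(d + 1)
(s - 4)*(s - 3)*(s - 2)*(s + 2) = s^4 - 7*s^3 + 8*s^2 + 28*s - 48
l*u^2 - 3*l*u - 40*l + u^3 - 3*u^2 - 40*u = (l + u)*(u - 8)*(u + 5)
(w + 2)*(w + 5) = w^2 + 7*w + 10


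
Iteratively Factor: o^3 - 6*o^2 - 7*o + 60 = (o - 5)*(o^2 - o - 12) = (o - 5)*(o - 4)*(o + 3)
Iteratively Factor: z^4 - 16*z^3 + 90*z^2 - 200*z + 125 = (z - 5)*(z^3 - 11*z^2 + 35*z - 25) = (z - 5)^2*(z^2 - 6*z + 5) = (z - 5)^2*(z - 1)*(z - 5)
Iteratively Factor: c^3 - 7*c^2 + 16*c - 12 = (c - 3)*(c^2 - 4*c + 4) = (c - 3)*(c - 2)*(c - 2)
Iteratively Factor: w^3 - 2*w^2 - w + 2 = (w - 1)*(w^2 - w - 2) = (w - 2)*(w - 1)*(w + 1)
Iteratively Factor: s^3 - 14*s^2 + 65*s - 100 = (s - 4)*(s^2 - 10*s + 25) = (s - 5)*(s - 4)*(s - 5)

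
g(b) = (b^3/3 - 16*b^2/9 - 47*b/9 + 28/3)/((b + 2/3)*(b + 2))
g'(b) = (b^2 - 32*b/9 - 47/9)/((b + 2/3)*(b + 2)) - (b^3/3 - 16*b^2/9 - 47*b/9 + 28/3)/((b + 2/3)*(b + 2)^2) - (b^3/3 - 16*b^2/9 - 47*b/9 + 28/3)/((b + 2/3)^2*(b + 2))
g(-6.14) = -4.54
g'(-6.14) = 0.47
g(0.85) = 0.88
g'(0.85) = -2.63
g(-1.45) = -28.20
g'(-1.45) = 10.55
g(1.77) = -0.40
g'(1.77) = -0.65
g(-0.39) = 24.87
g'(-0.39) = -113.63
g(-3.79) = -2.60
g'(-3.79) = 1.76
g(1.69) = -0.34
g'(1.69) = -0.73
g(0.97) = 0.60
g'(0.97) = -2.16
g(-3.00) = 0.00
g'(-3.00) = 6.19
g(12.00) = 1.50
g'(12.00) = 0.32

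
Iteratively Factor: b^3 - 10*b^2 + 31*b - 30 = (b - 5)*(b^2 - 5*b + 6) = (b - 5)*(b - 3)*(b - 2)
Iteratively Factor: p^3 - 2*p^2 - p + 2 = (p - 1)*(p^2 - p - 2) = (p - 2)*(p - 1)*(p + 1)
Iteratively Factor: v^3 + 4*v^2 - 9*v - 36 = (v - 3)*(v^2 + 7*v + 12) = (v - 3)*(v + 4)*(v + 3)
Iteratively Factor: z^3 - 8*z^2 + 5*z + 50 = (z + 2)*(z^2 - 10*z + 25) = (z - 5)*(z + 2)*(z - 5)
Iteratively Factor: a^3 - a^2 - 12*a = (a)*(a^2 - a - 12) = a*(a - 4)*(a + 3)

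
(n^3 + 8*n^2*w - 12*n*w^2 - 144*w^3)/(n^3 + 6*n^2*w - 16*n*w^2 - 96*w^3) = (n + 6*w)/(n + 4*w)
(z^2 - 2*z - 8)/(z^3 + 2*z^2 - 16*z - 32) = 1/(z + 4)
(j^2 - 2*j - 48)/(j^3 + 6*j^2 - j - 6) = (j - 8)/(j^2 - 1)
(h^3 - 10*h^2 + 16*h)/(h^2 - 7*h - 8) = h*(h - 2)/(h + 1)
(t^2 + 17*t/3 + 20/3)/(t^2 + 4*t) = (t + 5/3)/t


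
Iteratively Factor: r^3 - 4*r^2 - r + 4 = (r - 1)*(r^2 - 3*r - 4) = (r - 4)*(r - 1)*(r + 1)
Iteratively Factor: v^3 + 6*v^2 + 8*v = (v + 4)*(v^2 + 2*v) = (v + 2)*(v + 4)*(v)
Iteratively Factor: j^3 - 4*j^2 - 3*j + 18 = (j - 3)*(j^2 - j - 6) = (j - 3)^2*(j + 2)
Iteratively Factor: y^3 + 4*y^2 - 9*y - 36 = (y + 4)*(y^2 - 9) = (y + 3)*(y + 4)*(y - 3)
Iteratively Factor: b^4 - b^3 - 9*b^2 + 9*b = (b - 1)*(b^3 - 9*b) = b*(b - 1)*(b^2 - 9) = b*(b - 3)*(b - 1)*(b + 3)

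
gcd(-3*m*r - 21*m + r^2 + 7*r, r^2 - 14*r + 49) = 1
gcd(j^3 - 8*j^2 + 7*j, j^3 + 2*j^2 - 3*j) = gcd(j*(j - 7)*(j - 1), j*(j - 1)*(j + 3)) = j^2 - j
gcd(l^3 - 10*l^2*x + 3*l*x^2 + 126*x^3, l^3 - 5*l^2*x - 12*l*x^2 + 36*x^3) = -l^2 + 3*l*x + 18*x^2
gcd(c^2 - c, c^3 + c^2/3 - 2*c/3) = c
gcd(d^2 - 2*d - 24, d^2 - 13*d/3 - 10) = d - 6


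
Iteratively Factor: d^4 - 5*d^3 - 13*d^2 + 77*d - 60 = (d - 5)*(d^3 - 13*d + 12) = (d - 5)*(d - 1)*(d^2 + d - 12) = (d - 5)*(d - 3)*(d - 1)*(d + 4)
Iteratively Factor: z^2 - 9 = (z + 3)*(z - 3)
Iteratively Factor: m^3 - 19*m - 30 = (m + 3)*(m^2 - 3*m - 10) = (m + 2)*(m + 3)*(m - 5)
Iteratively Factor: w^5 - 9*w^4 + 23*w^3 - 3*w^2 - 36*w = (w + 1)*(w^4 - 10*w^3 + 33*w^2 - 36*w) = (w - 4)*(w + 1)*(w^3 - 6*w^2 + 9*w) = (w - 4)*(w - 3)*(w + 1)*(w^2 - 3*w) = (w - 4)*(w - 3)^2*(w + 1)*(w)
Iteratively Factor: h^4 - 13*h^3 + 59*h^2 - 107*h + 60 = (h - 4)*(h^3 - 9*h^2 + 23*h - 15) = (h - 4)*(h - 3)*(h^2 - 6*h + 5) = (h - 4)*(h - 3)*(h - 1)*(h - 5)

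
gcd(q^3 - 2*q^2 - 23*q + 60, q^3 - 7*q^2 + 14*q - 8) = q - 4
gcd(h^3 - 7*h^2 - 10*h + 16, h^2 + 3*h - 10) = 1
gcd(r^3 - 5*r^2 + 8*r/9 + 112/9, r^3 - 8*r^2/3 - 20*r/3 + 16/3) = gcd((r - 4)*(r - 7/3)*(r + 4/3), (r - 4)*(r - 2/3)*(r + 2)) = r - 4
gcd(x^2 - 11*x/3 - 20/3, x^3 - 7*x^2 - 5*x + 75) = x - 5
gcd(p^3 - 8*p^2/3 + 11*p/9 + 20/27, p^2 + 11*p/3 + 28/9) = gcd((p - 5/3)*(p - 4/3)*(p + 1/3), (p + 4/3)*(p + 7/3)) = 1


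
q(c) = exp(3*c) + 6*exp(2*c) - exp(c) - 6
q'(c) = 3*exp(3*c) + 12*exp(2*c) - exp(c)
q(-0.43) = -3.84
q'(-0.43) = 5.25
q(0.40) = 9.18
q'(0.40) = 35.18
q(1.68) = 315.84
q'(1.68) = 803.51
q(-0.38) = -3.56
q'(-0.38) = 5.89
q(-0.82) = -5.19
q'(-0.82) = 2.14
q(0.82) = 34.37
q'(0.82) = 94.71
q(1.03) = 60.25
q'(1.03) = 157.28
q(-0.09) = -1.14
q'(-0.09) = 11.40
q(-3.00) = -6.03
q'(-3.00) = -0.02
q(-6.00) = -6.00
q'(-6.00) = 0.00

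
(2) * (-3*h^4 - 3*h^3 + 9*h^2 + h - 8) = -6*h^4 - 6*h^3 + 18*h^2 + 2*h - 16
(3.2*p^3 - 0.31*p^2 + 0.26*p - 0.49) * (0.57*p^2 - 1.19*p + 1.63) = 1.824*p^5 - 3.9847*p^4 + 5.7331*p^3 - 1.094*p^2 + 1.0069*p - 0.7987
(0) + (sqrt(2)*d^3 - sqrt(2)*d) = sqrt(2)*d^3 - sqrt(2)*d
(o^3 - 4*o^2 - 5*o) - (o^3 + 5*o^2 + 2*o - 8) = -9*o^2 - 7*o + 8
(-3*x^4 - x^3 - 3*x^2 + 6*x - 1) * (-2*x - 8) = 6*x^5 + 26*x^4 + 14*x^3 + 12*x^2 - 46*x + 8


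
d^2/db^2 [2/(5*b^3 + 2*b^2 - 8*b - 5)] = 4*(-(15*b + 2)*(5*b^3 + 2*b^2 - 8*b - 5) + (15*b^2 + 4*b - 8)^2)/(5*b^3 + 2*b^2 - 8*b - 5)^3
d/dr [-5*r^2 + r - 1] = 1 - 10*r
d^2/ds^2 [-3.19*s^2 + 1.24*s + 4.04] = -6.38000000000000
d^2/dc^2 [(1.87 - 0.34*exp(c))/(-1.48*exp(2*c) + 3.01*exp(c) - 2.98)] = (0.744736000000001*exp(4*c) - 14.86956*exp(3*c) + 15.994212*exp(2*c) + 19.097137*exp(c) - 13.75419)*exp(c)/(3.241792*exp(6*c) - 19.779312*exp(5*c) + 59.80902*exp(4*c) - 106.922725*exp(3*c) + 120.42627*exp(2*c) - 80.190012*exp(c) + 26.463592)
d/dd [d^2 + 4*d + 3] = 2*d + 4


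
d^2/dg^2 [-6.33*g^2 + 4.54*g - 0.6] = -12.6600000000000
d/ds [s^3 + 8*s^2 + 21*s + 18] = 3*s^2 + 16*s + 21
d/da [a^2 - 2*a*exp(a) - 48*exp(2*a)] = -2*a*exp(a) + 2*a - 96*exp(2*a) - 2*exp(a)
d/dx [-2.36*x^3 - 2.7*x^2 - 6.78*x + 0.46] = -7.08*x^2 - 5.4*x - 6.78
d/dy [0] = 0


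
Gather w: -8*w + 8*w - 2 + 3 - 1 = 0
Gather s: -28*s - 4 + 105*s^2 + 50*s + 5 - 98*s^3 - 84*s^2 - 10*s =-98*s^3 + 21*s^2 + 12*s + 1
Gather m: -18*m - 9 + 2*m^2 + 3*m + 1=2*m^2 - 15*m - 8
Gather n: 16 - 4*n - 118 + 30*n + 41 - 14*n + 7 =12*n - 54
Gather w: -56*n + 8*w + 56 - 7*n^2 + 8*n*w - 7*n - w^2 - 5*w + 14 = -7*n^2 - 63*n - w^2 + w*(8*n + 3) + 70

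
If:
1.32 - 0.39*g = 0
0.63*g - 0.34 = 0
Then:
No Solution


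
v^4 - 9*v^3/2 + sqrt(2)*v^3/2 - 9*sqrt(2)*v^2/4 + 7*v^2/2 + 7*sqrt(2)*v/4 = v*(v - 7/2)*(v - 1)*(v + sqrt(2)/2)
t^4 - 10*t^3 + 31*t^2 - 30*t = t*(t - 5)*(t - 3)*(t - 2)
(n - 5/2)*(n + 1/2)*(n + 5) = n^3 + 3*n^2 - 45*n/4 - 25/4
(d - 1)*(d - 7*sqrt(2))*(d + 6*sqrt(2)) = d^3 - sqrt(2)*d^2 - d^2 - 84*d + sqrt(2)*d + 84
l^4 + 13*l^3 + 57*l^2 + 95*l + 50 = (l + 1)*(l + 2)*(l + 5)^2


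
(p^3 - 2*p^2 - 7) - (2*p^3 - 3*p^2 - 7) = -p^3 + p^2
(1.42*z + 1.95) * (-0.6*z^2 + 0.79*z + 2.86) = -0.852*z^3 - 0.0482*z^2 + 5.6017*z + 5.577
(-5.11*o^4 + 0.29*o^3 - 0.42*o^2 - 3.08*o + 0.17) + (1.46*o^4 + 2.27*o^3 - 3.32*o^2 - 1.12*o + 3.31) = -3.65*o^4 + 2.56*o^3 - 3.74*o^2 - 4.2*o + 3.48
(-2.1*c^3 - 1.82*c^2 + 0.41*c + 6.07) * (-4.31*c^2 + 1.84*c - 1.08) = 9.051*c^5 + 3.9802*c^4 - 2.8479*c^3 - 23.4417*c^2 + 10.726*c - 6.5556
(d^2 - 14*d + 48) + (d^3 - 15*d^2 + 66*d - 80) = d^3 - 14*d^2 + 52*d - 32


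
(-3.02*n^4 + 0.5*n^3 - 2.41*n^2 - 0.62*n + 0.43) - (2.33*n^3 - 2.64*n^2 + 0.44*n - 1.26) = -3.02*n^4 - 1.83*n^3 + 0.23*n^2 - 1.06*n + 1.69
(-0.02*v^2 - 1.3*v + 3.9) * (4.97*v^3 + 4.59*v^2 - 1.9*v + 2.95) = -0.0994*v^5 - 6.5528*v^4 + 13.454*v^3 + 20.312*v^2 - 11.245*v + 11.505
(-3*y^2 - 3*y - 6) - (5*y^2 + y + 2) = -8*y^2 - 4*y - 8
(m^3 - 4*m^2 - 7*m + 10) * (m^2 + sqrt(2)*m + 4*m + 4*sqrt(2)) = m^5 + sqrt(2)*m^4 - 23*m^3 - 23*sqrt(2)*m^2 - 18*m^2 - 18*sqrt(2)*m + 40*m + 40*sqrt(2)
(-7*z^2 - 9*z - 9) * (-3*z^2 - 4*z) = 21*z^4 + 55*z^3 + 63*z^2 + 36*z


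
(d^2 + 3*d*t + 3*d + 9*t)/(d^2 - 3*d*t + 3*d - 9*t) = (-d - 3*t)/(-d + 3*t)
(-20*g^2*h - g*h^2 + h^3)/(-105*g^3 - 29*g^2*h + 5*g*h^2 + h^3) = h*(4*g + h)/(21*g^2 + 10*g*h + h^2)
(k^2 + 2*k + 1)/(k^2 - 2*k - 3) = (k + 1)/(k - 3)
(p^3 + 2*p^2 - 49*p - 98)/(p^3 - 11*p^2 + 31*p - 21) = (p^2 + 9*p + 14)/(p^2 - 4*p + 3)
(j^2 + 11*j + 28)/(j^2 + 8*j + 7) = (j + 4)/(j + 1)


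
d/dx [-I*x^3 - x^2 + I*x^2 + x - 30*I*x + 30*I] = -3*I*x^2 - 2*x*(1 - I) + 1 - 30*I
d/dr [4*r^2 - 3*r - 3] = 8*r - 3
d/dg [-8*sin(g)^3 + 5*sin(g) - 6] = -cos(g) + 6*cos(3*g)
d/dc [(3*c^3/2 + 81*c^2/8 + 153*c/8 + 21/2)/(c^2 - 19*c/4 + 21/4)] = 3*(16*c^4 - 152*c^3 - 465*c^2 + 910*c + 1603)/(2*(16*c^4 - 152*c^3 + 529*c^2 - 798*c + 441))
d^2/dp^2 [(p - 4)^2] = 2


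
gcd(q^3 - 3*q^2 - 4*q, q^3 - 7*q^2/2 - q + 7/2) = q + 1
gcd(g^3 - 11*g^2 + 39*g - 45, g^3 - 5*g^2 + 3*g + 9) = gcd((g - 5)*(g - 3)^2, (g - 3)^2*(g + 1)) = g^2 - 6*g + 9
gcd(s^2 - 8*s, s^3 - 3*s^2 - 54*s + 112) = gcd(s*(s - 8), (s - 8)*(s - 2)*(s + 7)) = s - 8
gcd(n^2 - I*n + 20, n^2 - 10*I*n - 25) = n - 5*I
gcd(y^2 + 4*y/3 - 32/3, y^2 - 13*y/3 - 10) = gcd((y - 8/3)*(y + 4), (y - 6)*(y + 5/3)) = 1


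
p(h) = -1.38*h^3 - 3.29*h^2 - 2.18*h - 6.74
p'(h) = -4.14*h^2 - 6.58*h - 2.18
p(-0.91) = -6.44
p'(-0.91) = 0.38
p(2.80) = -68.93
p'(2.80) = -53.06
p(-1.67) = -5.85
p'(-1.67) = -2.74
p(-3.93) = 34.78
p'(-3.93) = -40.26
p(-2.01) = -4.44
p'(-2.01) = -5.68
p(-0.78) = -6.39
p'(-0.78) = 0.43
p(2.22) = -42.89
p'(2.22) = -37.19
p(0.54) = -9.09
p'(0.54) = -6.94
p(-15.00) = 3943.21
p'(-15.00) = -834.98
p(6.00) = -436.34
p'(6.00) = -190.70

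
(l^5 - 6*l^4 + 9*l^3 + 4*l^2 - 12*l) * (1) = l^5 - 6*l^4 + 9*l^3 + 4*l^2 - 12*l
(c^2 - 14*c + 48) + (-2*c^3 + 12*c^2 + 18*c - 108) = -2*c^3 + 13*c^2 + 4*c - 60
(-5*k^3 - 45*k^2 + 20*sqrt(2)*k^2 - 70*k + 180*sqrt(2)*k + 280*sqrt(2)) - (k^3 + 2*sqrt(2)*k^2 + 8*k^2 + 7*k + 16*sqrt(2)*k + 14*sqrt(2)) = -6*k^3 - 53*k^2 + 18*sqrt(2)*k^2 - 77*k + 164*sqrt(2)*k + 266*sqrt(2)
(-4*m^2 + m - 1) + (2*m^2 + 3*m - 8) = -2*m^2 + 4*m - 9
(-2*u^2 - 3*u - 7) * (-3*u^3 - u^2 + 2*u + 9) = 6*u^5 + 11*u^4 + 20*u^3 - 17*u^2 - 41*u - 63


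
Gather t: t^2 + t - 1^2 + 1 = t^2 + t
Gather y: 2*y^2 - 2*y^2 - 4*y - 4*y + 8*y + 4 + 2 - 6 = 0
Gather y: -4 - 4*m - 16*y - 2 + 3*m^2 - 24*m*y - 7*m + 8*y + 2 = 3*m^2 - 11*m + y*(-24*m - 8) - 4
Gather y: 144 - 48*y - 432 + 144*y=96*y - 288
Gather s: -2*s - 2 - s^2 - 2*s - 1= -s^2 - 4*s - 3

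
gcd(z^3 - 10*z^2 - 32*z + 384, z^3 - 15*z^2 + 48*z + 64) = z^2 - 16*z + 64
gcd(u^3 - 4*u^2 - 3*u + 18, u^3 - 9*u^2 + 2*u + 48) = u^2 - u - 6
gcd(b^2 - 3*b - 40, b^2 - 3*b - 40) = b^2 - 3*b - 40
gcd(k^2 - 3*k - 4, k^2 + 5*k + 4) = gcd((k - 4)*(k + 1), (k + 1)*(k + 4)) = k + 1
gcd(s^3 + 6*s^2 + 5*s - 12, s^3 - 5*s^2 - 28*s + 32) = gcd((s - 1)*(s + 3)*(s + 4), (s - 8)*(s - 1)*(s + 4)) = s^2 + 3*s - 4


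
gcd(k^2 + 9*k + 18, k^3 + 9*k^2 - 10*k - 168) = k + 6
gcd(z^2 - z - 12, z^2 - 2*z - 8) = z - 4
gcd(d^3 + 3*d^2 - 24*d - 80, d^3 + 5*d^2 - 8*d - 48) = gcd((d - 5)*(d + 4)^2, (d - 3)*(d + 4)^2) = d^2 + 8*d + 16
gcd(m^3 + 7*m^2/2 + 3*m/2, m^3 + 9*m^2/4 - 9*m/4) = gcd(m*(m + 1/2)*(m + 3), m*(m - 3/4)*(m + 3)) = m^2 + 3*m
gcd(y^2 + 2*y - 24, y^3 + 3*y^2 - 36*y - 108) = y + 6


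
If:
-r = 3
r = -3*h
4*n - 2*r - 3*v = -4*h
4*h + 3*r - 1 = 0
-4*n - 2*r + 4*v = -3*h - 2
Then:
No Solution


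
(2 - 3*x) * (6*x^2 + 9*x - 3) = -18*x^3 - 15*x^2 + 27*x - 6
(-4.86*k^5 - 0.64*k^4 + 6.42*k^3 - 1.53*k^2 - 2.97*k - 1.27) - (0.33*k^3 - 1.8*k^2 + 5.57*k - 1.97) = -4.86*k^5 - 0.64*k^4 + 6.09*k^3 + 0.27*k^2 - 8.54*k + 0.7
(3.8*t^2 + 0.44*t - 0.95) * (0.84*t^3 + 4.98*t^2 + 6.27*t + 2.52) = 3.192*t^5 + 19.2936*t^4 + 25.2192*t^3 + 7.6038*t^2 - 4.8477*t - 2.394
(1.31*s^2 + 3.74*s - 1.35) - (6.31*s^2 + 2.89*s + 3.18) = -5.0*s^2 + 0.85*s - 4.53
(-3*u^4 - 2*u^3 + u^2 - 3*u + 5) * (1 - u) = 3*u^5 - u^4 - 3*u^3 + 4*u^2 - 8*u + 5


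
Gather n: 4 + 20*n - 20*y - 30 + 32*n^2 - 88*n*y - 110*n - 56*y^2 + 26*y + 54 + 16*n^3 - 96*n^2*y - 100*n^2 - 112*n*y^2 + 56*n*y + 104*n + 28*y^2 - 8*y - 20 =16*n^3 + n^2*(-96*y - 68) + n*(-112*y^2 - 32*y + 14) - 28*y^2 - 2*y + 8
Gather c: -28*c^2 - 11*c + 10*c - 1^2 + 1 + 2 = -28*c^2 - c + 2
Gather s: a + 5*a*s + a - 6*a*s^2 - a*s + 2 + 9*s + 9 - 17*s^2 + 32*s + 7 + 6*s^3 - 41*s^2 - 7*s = 2*a + 6*s^3 + s^2*(-6*a - 58) + s*(4*a + 34) + 18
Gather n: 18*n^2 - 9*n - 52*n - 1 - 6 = 18*n^2 - 61*n - 7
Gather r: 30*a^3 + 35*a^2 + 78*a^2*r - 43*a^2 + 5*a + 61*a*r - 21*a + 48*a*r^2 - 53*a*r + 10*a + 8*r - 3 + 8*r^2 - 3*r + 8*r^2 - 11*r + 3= 30*a^3 - 8*a^2 - 6*a + r^2*(48*a + 16) + r*(78*a^2 + 8*a - 6)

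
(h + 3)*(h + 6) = h^2 + 9*h + 18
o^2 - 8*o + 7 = (o - 7)*(o - 1)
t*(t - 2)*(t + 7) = t^3 + 5*t^2 - 14*t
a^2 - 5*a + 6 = (a - 3)*(a - 2)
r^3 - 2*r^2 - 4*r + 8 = (r - 2)^2*(r + 2)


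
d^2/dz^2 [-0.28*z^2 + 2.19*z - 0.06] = -0.560000000000000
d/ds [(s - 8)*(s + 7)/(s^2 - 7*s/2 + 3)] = 2*(-5*s^2 + 236*s - 398)/(4*s^4 - 28*s^3 + 73*s^2 - 84*s + 36)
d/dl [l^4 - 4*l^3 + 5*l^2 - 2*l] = 4*l^3 - 12*l^2 + 10*l - 2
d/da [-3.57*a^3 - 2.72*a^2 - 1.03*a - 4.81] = -10.71*a^2 - 5.44*a - 1.03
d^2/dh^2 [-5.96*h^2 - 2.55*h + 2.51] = -11.9200000000000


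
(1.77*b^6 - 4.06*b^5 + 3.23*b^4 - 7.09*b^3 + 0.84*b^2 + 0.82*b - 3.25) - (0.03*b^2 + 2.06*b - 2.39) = 1.77*b^6 - 4.06*b^5 + 3.23*b^4 - 7.09*b^3 + 0.81*b^2 - 1.24*b - 0.86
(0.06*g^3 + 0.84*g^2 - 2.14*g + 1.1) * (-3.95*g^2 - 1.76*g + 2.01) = -0.237*g^5 - 3.4236*g^4 + 7.0952*g^3 + 1.1098*g^2 - 6.2374*g + 2.211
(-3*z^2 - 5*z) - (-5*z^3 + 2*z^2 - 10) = 5*z^3 - 5*z^2 - 5*z + 10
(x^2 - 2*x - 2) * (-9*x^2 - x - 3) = -9*x^4 + 17*x^3 + 17*x^2 + 8*x + 6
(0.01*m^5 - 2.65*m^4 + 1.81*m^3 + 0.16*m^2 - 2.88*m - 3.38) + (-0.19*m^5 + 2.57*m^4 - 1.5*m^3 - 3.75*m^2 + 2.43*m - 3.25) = -0.18*m^5 - 0.0800000000000001*m^4 + 0.31*m^3 - 3.59*m^2 - 0.45*m - 6.63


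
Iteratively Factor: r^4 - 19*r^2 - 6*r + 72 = (r - 4)*(r^3 + 4*r^2 - 3*r - 18) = (r - 4)*(r + 3)*(r^2 + r - 6) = (r - 4)*(r - 2)*(r + 3)*(r + 3)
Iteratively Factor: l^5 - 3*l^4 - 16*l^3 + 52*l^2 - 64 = (l + 4)*(l^4 - 7*l^3 + 12*l^2 + 4*l - 16) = (l - 4)*(l + 4)*(l^3 - 3*l^2 + 4) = (l - 4)*(l - 2)*(l + 4)*(l^2 - l - 2) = (l - 4)*(l - 2)*(l + 1)*(l + 4)*(l - 2)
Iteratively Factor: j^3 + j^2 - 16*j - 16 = (j - 4)*(j^2 + 5*j + 4) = (j - 4)*(j + 1)*(j + 4)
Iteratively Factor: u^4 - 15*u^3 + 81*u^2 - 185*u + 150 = (u - 2)*(u^3 - 13*u^2 + 55*u - 75) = (u - 5)*(u - 2)*(u^2 - 8*u + 15) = (u - 5)*(u - 3)*(u - 2)*(u - 5)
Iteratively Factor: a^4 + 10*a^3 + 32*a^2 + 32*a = (a + 2)*(a^3 + 8*a^2 + 16*a) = (a + 2)*(a + 4)*(a^2 + 4*a) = a*(a + 2)*(a + 4)*(a + 4)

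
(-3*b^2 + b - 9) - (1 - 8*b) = -3*b^2 + 9*b - 10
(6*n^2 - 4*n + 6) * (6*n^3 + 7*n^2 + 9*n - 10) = 36*n^5 + 18*n^4 + 62*n^3 - 54*n^2 + 94*n - 60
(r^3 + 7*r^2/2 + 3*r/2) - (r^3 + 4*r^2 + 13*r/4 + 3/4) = -r^2/2 - 7*r/4 - 3/4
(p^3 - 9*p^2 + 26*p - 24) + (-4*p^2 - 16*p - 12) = p^3 - 13*p^2 + 10*p - 36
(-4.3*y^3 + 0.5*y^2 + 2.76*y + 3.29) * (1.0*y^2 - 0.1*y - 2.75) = -4.3*y^5 + 0.93*y^4 + 14.535*y^3 + 1.639*y^2 - 7.919*y - 9.0475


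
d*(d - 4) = d^2 - 4*d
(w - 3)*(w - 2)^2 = w^3 - 7*w^2 + 16*w - 12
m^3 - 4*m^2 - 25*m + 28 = (m - 7)*(m - 1)*(m + 4)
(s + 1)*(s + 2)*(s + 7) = s^3 + 10*s^2 + 23*s + 14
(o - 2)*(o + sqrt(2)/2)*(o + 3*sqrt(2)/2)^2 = o^4 - 2*o^3 + 7*sqrt(2)*o^3/2 - 7*sqrt(2)*o^2 + 15*o^2/2 - 15*o + 9*sqrt(2)*o/4 - 9*sqrt(2)/2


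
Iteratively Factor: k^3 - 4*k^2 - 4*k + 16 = (k - 4)*(k^2 - 4) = (k - 4)*(k - 2)*(k + 2)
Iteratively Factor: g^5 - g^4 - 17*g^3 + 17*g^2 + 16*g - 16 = (g - 1)*(g^4 - 17*g^2 + 16) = (g - 1)*(g + 1)*(g^3 - g^2 - 16*g + 16) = (g - 4)*(g - 1)*(g + 1)*(g^2 + 3*g - 4) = (g - 4)*(g - 1)^2*(g + 1)*(g + 4)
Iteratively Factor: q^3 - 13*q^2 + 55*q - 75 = (q - 3)*(q^2 - 10*q + 25) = (q - 5)*(q - 3)*(q - 5)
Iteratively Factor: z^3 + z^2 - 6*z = (z + 3)*(z^2 - 2*z) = z*(z + 3)*(z - 2)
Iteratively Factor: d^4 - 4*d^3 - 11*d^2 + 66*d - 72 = (d - 3)*(d^3 - d^2 - 14*d + 24) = (d - 3)*(d - 2)*(d^2 + d - 12) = (d - 3)^2*(d - 2)*(d + 4)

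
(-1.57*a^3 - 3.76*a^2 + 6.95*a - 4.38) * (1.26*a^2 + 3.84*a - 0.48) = -1.9782*a^5 - 10.7664*a^4 - 4.9278*a^3 + 22.974*a^2 - 20.1552*a + 2.1024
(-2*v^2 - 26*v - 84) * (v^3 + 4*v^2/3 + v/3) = -2*v^5 - 86*v^4/3 - 358*v^3/3 - 362*v^2/3 - 28*v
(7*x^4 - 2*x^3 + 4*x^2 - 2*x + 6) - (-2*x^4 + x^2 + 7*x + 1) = 9*x^4 - 2*x^3 + 3*x^2 - 9*x + 5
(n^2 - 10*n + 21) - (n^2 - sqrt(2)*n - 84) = -10*n + sqrt(2)*n + 105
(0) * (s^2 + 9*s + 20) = 0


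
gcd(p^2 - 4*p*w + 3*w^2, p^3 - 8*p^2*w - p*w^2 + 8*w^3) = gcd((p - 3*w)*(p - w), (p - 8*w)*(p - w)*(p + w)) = p - w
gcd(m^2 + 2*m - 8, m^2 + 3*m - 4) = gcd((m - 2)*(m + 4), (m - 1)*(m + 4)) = m + 4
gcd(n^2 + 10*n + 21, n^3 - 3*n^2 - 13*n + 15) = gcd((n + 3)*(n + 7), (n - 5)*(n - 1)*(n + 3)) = n + 3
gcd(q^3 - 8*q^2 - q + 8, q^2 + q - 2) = q - 1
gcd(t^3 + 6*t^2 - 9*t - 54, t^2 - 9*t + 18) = t - 3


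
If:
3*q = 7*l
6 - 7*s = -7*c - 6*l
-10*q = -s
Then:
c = 236*s/245 - 6/7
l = 3*s/70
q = s/10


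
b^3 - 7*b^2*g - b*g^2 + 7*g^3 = (b - 7*g)*(b - g)*(b + g)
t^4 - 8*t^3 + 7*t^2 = t^2*(t - 7)*(t - 1)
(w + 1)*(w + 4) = w^2 + 5*w + 4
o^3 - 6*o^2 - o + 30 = (o - 5)*(o - 3)*(o + 2)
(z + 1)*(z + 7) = z^2 + 8*z + 7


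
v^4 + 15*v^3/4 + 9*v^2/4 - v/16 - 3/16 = (v - 1/4)*(v + 1/2)^2*(v + 3)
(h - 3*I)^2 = h^2 - 6*I*h - 9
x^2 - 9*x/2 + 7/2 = (x - 7/2)*(x - 1)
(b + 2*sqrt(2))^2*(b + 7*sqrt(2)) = b^3 + 11*sqrt(2)*b^2 + 64*b + 56*sqrt(2)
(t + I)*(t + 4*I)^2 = t^3 + 9*I*t^2 - 24*t - 16*I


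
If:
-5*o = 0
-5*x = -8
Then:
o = 0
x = 8/5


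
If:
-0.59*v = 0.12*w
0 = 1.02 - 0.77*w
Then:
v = -0.27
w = 1.32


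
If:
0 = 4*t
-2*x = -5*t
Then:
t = 0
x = 0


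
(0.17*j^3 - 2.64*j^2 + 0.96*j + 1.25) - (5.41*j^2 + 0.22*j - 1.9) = 0.17*j^3 - 8.05*j^2 + 0.74*j + 3.15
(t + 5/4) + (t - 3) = 2*t - 7/4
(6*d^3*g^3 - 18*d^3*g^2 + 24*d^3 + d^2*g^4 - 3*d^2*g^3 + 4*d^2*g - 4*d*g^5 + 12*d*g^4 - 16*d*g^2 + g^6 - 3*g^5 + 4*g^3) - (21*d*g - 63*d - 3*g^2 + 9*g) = 6*d^3*g^3 - 18*d^3*g^2 + 24*d^3 + d^2*g^4 - 3*d^2*g^3 + 4*d^2*g - 4*d*g^5 + 12*d*g^4 - 16*d*g^2 - 21*d*g + 63*d + g^6 - 3*g^5 + 4*g^3 + 3*g^2 - 9*g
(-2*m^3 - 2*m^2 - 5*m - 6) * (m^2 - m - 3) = -2*m^5 + 3*m^3 + 5*m^2 + 21*m + 18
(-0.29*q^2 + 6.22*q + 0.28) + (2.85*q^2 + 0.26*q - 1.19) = 2.56*q^2 + 6.48*q - 0.91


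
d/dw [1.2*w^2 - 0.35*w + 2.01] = 2.4*w - 0.35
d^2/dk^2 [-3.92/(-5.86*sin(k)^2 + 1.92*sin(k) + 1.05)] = (538.444928*sin(k)^4 - 132.314112*sin(k)^3 - 696.737664*sin(k)^2 + 256.725504*sin(k) - 77.140896)/(-5.86*sin(k)^2 + 1.92*sin(k) + 1.05)^3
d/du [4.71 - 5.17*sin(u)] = -5.17*cos(u)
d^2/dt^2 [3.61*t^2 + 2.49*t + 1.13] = 7.22000000000000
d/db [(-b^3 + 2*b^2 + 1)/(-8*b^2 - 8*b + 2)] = (4*b^4 + 8*b^3 - 11*b^2 + 12*b + 4)/(2*(16*b^4 + 32*b^3 + 8*b^2 - 8*b + 1))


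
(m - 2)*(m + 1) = m^2 - m - 2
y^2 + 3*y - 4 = (y - 1)*(y + 4)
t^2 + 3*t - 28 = (t - 4)*(t + 7)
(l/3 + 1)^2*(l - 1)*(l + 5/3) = l^4/9 + 20*l^3/27 + 34*l^2/27 - 4*l/9 - 5/3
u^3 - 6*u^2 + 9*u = u*(u - 3)^2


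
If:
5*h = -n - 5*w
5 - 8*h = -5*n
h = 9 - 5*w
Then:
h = -10/7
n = -23/7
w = 73/35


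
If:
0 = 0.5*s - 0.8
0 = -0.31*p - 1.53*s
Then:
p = -7.90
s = 1.60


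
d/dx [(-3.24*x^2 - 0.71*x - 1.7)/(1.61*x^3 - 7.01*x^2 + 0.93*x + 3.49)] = (5.2164*x^4 + 2.2862*x^3 + 0.220700000000001*x^2 - 46.4492*x - 0.8969)/(2.5921*x^6 - 22.5722*x^5 + 52.1347*x^4 - 1.8008*x^3 - 48.0649*x^2 + 6.4914*x + 12.1801)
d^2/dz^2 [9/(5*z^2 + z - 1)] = 18*(-25*z^2 - 5*z + (10*z + 1)^2 + 5)/(5*z^2 + z - 1)^3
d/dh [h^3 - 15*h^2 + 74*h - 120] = 3*h^2 - 30*h + 74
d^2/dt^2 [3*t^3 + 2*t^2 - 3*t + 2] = 18*t + 4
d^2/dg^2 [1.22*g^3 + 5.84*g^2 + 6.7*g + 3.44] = 7.32*g + 11.68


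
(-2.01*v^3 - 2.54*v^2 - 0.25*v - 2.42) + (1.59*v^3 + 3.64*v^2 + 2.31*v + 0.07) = -0.42*v^3 + 1.1*v^2 + 2.06*v - 2.35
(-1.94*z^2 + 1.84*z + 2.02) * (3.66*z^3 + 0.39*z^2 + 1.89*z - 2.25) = -7.1004*z^5 + 5.9778*z^4 + 4.4442*z^3 + 8.6304*z^2 - 0.322200000000001*z - 4.545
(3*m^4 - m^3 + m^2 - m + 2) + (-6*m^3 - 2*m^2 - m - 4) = 3*m^4 - 7*m^3 - m^2 - 2*m - 2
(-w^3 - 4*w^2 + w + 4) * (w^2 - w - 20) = -w^5 - 3*w^4 + 25*w^3 + 83*w^2 - 24*w - 80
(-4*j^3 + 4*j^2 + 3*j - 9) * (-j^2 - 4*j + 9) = 4*j^5 + 12*j^4 - 55*j^3 + 33*j^2 + 63*j - 81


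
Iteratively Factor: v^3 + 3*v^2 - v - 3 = (v - 1)*(v^2 + 4*v + 3) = (v - 1)*(v + 1)*(v + 3)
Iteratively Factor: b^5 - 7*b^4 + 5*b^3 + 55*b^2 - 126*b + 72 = (b - 1)*(b^4 - 6*b^3 - b^2 + 54*b - 72) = (b - 3)*(b - 1)*(b^3 - 3*b^2 - 10*b + 24) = (b - 4)*(b - 3)*(b - 1)*(b^2 + b - 6) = (b - 4)*(b - 3)*(b - 2)*(b - 1)*(b + 3)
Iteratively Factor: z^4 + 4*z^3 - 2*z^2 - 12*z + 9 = (z - 1)*(z^3 + 5*z^2 + 3*z - 9) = (z - 1)^2*(z^2 + 6*z + 9) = (z - 1)^2*(z + 3)*(z + 3)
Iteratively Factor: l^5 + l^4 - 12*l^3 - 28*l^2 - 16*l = (l)*(l^4 + l^3 - 12*l^2 - 28*l - 16) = l*(l + 2)*(l^3 - l^2 - 10*l - 8) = l*(l + 1)*(l + 2)*(l^2 - 2*l - 8) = l*(l - 4)*(l + 1)*(l + 2)*(l + 2)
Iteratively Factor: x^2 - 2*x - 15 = (x - 5)*(x + 3)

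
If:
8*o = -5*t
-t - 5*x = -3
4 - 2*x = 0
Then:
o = 35/8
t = -7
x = 2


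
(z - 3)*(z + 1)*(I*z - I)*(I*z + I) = -z^4 + 2*z^3 + 4*z^2 - 2*z - 3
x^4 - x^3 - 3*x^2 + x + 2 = (x - 2)*(x - 1)*(x + 1)^2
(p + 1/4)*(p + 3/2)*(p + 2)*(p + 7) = p^4 + 43*p^3/4 + 241*p^2/8 + 223*p/8 + 21/4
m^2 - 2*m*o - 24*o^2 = (m - 6*o)*(m + 4*o)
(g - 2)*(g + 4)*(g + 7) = g^3 + 9*g^2 + 6*g - 56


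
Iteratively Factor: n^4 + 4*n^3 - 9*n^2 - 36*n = (n + 4)*(n^3 - 9*n) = n*(n + 4)*(n^2 - 9) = n*(n + 3)*(n + 4)*(n - 3)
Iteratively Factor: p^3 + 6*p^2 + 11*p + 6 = (p + 2)*(p^2 + 4*p + 3) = (p + 1)*(p + 2)*(p + 3)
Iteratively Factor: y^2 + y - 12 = (y + 4)*(y - 3)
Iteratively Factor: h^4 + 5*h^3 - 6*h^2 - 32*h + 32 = (h + 4)*(h^3 + h^2 - 10*h + 8) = (h - 2)*(h + 4)*(h^2 + 3*h - 4) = (h - 2)*(h - 1)*(h + 4)*(h + 4)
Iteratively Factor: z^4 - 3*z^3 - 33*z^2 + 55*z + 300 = (z + 4)*(z^3 - 7*z^2 - 5*z + 75) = (z - 5)*(z + 4)*(z^2 - 2*z - 15) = (z - 5)*(z + 3)*(z + 4)*(z - 5)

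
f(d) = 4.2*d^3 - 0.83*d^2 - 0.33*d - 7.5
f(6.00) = 867.84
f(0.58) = -7.15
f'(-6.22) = 497.47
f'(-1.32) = 23.82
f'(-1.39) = 26.32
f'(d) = 12.6*d^2 - 1.66*d - 0.33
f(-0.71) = -9.19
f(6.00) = 867.84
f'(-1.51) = 30.91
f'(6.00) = 443.31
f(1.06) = -3.78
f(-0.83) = -10.20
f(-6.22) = -1048.25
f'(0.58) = 2.95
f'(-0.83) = 9.73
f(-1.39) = -19.92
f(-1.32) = -18.17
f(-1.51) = -23.35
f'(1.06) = 12.07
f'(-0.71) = 7.20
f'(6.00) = 443.31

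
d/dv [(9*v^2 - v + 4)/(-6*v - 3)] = 3*(-2*v^2 - 2*v + 1)/(4*v^2 + 4*v + 1)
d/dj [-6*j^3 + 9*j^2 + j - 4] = -18*j^2 + 18*j + 1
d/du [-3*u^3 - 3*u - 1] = -9*u^2 - 3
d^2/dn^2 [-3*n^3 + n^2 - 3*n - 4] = 2 - 18*n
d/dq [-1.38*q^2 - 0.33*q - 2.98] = -2.76*q - 0.33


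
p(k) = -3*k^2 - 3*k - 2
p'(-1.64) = 6.84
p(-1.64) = -5.15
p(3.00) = -38.00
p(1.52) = -13.49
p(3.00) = -38.00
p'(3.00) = -21.00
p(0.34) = -3.37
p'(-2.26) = 10.56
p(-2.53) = -13.61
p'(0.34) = -5.04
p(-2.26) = -10.54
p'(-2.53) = 12.18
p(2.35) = -25.62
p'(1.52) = -12.12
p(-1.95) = -7.56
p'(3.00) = -21.00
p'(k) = -6*k - 3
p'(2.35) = -17.10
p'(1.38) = -11.28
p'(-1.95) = 8.70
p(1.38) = -11.85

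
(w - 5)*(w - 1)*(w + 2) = w^3 - 4*w^2 - 7*w + 10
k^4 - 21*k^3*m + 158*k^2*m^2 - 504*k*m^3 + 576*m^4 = (k - 8*m)*(k - 6*m)*(k - 4*m)*(k - 3*m)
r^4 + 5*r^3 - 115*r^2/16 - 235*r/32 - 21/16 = (r - 7/4)*(r + 1/4)*(r + 1/2)*(r + 6)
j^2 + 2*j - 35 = (j - 5)*(j + 7)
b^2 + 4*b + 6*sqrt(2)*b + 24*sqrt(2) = (b + 4)*(b + 6*sqrt(2))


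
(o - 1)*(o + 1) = o^2 - 1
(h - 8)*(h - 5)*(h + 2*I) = h^3 - 13*h^2 + 2*I*h^2 + 40*h - 26*I*h + 80*I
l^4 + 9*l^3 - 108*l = l*(l - 3)*(l + 6)^2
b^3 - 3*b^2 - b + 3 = (b - 3)*(b - 1)*(b + 1)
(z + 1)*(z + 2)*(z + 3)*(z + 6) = z^4 + 12*z^3 + 47*z^2 + 72*z + 36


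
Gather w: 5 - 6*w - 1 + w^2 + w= w^2 - 5*w + 4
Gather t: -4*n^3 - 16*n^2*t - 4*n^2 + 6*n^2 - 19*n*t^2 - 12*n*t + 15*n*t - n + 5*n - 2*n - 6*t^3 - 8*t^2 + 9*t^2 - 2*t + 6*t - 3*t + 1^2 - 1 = -4*n^3 + 2*n^2 + 2*n - 6*t^3 + t^2*(1 - 19*n) + t*(-16*n^2 + 3*n + 1)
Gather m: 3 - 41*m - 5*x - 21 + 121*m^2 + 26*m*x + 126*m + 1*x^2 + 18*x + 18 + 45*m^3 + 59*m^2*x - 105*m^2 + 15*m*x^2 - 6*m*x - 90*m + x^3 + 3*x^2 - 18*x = 45*m^3 + m^2*(59*x + 16) + m*(15*x^2 + 20*x - 5) + x^3 + 4*x^2 - 5*x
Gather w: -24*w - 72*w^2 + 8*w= -72*w^2 - 16*w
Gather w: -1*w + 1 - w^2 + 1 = -w^2 - w + 2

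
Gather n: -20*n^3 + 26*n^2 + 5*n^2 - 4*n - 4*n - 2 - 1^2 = -20*n^3 + 31*n^2 - 8*n - 3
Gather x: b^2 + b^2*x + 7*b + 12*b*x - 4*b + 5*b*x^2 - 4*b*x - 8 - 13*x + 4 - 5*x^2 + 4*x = b^2 + 3*b + x^2*(5*b - 5) + x*(b^2 + 8*b - 9) - 4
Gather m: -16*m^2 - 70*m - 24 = -16*m^2 - 70*m - 24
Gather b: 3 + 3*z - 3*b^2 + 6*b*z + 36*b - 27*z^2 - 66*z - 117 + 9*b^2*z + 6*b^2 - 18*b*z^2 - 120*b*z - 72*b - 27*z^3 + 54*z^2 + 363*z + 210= b^2*(9*z + 3) + b*(-18*z^2 - 114*z - 36) - 27*z^3 + 27*z^2 + 300*z + 96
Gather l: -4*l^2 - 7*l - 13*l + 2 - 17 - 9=-4*l^2 - 20*l - 24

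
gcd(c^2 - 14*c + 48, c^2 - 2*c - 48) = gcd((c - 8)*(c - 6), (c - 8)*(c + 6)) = c - 8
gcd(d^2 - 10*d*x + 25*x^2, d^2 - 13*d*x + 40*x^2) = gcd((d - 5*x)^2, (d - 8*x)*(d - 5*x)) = -d + 5*x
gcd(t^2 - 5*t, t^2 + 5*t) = t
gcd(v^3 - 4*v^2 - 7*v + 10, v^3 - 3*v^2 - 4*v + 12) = v + 2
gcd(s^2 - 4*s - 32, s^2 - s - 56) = s - 8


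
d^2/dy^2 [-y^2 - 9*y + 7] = -2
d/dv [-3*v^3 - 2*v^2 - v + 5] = -9*v^2 - 4*v - 1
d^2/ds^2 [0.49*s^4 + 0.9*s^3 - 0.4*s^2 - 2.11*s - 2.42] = 5.88*s^2 + 5.4*s - 0.8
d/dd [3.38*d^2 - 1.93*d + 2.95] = 6.76*d - 1.93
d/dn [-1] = 0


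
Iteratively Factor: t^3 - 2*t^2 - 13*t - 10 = (t - 5)*(t^2 + 3*t + 2) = (t - 5)*(t + 1)*(t + 2)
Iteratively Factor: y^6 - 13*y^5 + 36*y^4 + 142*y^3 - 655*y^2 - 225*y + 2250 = (y - 5)*(y^5 - 8*y^4 - 4*y^3 + 122*y^2 - 45*y - 450) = (y - 5)*(y - 3)*(y^4 - 5*y^3 - 19*y^2 + 65*y + 150) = (y - 5)^2*(y - 3)*(y^3 - 19*y - 30) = (y - 5)^2*(y - 3)*(y + 2)*(y^2 - 2*y - 15) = (y - 5)^3*(y - 3)*(y + 2)*(y + 3)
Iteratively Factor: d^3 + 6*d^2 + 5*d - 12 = (d + 3)*(d^2 + 3*d - 4) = (d - 1)*(d + 3)*(d + 4)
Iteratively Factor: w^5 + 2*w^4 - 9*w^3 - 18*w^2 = (w + 2)*(w^4 - 9*w^2) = w*(w + 2)*(w^3 - 9*w) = w*(w - 3)*(w + 2)*(w^2 + 3*w) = w*(w - 3)*(w + 2)*(w + 3)*(w)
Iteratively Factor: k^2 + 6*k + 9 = (k + 3)*(k + 3)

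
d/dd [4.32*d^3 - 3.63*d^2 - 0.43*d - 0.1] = 12.96*d^2 - 7.26*d - 0.43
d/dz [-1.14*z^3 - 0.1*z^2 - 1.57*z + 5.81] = -3.42*z^2 - 0.2*z - 1.57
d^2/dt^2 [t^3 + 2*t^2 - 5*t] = 6*t + 4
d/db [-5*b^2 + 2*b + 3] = 2 - 10*b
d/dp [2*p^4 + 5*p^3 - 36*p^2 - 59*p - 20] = 8*p^3 + 15*p^2 - 72*p - 59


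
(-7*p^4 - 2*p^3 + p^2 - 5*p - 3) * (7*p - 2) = -49*p^5 + 11*p^3 - 37*p^2 - 11*p + 6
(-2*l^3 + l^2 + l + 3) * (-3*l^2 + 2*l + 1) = 6*l^5 - 7*l^4 - 3*l^3 - 6*l^2 + 7*l + 3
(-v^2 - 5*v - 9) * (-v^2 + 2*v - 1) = v^4 + 3*v^3 - 13*v + 9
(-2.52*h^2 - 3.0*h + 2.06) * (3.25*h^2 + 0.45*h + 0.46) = -8.19*h^4 - 10.884*h^3 + 4.1858*h^2 - 0.453*h + 0.9476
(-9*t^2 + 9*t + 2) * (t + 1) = -9*t^3 + 11*t + 2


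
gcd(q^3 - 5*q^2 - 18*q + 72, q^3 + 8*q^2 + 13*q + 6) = 1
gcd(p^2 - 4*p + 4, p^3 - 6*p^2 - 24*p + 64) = p - 2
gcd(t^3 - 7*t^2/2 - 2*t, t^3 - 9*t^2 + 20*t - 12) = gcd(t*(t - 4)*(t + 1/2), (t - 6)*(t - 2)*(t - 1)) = 1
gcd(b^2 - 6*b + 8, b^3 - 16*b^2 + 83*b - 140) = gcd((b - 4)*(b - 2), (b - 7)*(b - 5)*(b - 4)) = b - 4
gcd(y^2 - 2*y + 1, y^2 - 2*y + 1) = y^2 - 2*y + 1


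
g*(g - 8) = g^2 - 8*g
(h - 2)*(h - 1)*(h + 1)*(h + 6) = h^4 + 4*h^3 - 13*h^2 - 4*h + 12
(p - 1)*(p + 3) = p^2 + 2*p - 3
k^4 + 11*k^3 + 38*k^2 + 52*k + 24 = (k + 1)*(k + 2)^2*(k + 6)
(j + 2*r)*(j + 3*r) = j^2 + 5*j*r + 6*r^2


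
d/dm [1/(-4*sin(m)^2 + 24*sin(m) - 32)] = (sin(m) - 3)*cos(m)/(2*(sin(m)^2 - 6*sin(m) + 8)^2)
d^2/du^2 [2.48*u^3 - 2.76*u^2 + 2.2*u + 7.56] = 14.88*u - 5.52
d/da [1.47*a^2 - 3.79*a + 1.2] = 2.94*a - 3.79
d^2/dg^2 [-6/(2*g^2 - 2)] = 6*(-3*g^2 - 1)/(g^2 - 1)^3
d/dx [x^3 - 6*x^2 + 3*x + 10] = 3*x^2 - 12*x + 3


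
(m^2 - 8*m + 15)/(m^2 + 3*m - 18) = (m - 5)/(m + 6)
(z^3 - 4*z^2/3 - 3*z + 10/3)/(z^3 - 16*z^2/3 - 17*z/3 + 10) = (z - 2)/(z - 6)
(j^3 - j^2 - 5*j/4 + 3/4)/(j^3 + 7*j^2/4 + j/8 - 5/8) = 2*(2*j - 3)/(4*j + 5)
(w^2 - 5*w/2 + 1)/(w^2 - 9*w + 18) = (w^2 - 5*w/2 + 1)/(w^2 - 9*w + 18)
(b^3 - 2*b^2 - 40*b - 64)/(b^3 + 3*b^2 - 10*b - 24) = (b - 8)/(b - 3)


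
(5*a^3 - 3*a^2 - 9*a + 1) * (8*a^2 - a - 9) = 40*a^5 - 29*a^4 - 114*a^3 + 44*a^2 + 80*a - 9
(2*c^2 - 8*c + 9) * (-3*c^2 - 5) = -6*c^4 + 24*c^3 - 37*c^2 + 40*c - 45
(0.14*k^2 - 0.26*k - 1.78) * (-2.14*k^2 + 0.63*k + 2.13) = -0.2996*k^4 + 0.6446*k^3 + 3.9436*k^2 - 1.6752*k - 3.7914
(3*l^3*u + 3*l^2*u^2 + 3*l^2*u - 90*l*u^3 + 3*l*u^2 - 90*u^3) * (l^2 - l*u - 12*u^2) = 3*l^5*u + 3*l^4*u - 129*l^3*u^3 + 54*l^2*u^4 - 129*l^2*u^3 + 1080*l*u^5 + 54*l*u^4 + 1080*u^5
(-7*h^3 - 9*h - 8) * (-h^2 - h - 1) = 7*h^5 + 7*h^4 + 16*h^3 + 17*h^2 + 17*h + 8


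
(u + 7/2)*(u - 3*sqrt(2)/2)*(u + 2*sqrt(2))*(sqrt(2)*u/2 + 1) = sqrt(2)*u^4/2 + 3*u^3/2 + 7*sqrt(2)*u^3/4 - 5*sqrt(2)*u^2/2 + 21*u^2/4 - 35*sqrt(2)*u/4 - 6*u - 21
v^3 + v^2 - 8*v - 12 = (v - 3)*(v + 2)^2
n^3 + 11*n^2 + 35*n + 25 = (n + 1)*(n + 5)^2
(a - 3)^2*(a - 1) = a^3 - 7*a^2 + 15*a - 9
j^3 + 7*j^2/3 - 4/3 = (j - 2/3)*(j + 1)*(j + 2)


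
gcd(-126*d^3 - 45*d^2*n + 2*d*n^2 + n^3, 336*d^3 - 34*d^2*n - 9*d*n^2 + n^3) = 42*d^2 + d*n - n^2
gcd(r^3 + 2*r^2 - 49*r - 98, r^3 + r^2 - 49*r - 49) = r^2 - 49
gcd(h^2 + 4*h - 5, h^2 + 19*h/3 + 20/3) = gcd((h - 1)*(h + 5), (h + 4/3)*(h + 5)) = h + 5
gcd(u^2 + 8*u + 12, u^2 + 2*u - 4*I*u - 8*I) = u + 2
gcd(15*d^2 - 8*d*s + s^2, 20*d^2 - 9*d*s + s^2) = -5*d + s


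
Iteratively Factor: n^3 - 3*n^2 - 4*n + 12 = (n - 2)*(n^2 - n - 6) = (n - 3)*(n - 2)*(n + 2)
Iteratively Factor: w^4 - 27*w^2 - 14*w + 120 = (w - 2)*(w^3 + 2*w^2 - 23*w - 60) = (w - 2)*(w + 3)*(w^2 - w - 20) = (w - 5)*(w - 2)*(w + 3)*(w + 4)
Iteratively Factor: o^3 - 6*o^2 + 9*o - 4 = (o - 1)*(o^2 - 5*o + 4) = (o - 4)*(o - 1)*(o - 1)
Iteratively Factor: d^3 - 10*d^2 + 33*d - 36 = (d - 3)*(d^2 - 7*d + 12) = (d - 4)*(d - 3)*(d - 3)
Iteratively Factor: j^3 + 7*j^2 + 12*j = (j)*(j^2 + 7*j + 12) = j*(j + 4)*(j + 3)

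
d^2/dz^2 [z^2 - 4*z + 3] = 2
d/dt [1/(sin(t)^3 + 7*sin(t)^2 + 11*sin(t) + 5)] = -(3*sin(t) + 11)*cos(t)/((sin(t) + 1)^3*(sin(t) + 5)^2)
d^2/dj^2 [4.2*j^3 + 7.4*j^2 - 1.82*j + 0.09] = 25.2*j + 14.8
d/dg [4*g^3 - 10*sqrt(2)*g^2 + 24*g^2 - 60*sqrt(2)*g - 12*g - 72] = 12*g^2 - 20*sqrt(2)*g + 48*g - 60*sqrt(2) - 12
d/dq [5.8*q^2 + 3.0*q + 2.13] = 11.6*q + 3.0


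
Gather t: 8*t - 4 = 8*t - 4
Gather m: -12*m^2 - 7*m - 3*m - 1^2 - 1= -12*m^2 - 10*m - 2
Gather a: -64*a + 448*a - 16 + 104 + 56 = 384*a + 144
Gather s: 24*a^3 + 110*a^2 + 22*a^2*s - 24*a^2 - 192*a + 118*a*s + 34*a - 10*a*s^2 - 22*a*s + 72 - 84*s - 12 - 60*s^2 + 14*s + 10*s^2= 24*a^3 + 86*a^2 - 158*a + s^2*(-10*a - 50) + s*(22*a^2 + 96*a - 70) + 60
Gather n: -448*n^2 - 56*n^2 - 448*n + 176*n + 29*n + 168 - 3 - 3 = -504*n^2 - 243*n + 162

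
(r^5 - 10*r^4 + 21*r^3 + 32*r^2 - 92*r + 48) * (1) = r^5 - 10*r^4 + 21*r^3 + 32*r^2 - 92*r + 48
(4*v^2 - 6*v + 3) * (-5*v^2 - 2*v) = -20*v^4 + 22*v^3 - 3*v^2 - 6*v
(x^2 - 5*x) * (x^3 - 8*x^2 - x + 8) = x^5 - 13*x^4 + 39*x^3 + 13*x^2 - 40*x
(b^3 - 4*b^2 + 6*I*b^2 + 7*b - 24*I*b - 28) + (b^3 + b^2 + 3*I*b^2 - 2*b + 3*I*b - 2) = 2*b^3 - 3*b^2 + 9*I*b^2 + 5*b - 21*I*b - 30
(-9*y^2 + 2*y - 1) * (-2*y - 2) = 18*y^3 + 14*y^2 - 2*y + 2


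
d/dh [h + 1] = 1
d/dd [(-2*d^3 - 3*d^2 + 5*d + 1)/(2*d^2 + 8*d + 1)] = (-4*d^4 - 32*d^3 - 40*d^2 - 10*d - 3)/(4*d^4 + 32*d^3 + 68*d^2 + 16*d + 1)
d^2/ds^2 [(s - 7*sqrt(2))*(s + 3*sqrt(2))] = 2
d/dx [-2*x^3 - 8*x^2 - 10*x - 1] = -6*x^2 - 16*x - 10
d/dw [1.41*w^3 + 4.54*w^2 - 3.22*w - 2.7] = 4.23*w^2 + 9.08*w - 3.22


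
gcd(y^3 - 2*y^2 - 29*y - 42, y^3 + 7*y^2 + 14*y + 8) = y + 2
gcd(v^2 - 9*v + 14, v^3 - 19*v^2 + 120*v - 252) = v - 7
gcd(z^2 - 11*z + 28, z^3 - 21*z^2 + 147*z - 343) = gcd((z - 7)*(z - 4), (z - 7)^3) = z - 7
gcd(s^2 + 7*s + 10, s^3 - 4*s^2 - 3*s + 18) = s + 2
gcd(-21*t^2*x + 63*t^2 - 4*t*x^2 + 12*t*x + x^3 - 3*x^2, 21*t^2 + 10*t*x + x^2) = 3*t + x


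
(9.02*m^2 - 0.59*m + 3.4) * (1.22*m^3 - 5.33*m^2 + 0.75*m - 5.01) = 11.0044*m^5 - 48.7964*m^4 + 14.0577*m^3 - 63.7547*m^2 + 5.5059*m - 17.034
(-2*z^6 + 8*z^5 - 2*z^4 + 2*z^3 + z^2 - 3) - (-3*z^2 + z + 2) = -2*z^6 + 8*z^5 - 2*z^4 + 2*z^3 + 4*z^2 - z - 5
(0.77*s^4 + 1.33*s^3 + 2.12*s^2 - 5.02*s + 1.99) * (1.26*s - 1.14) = 0.9702*s^5 + 0.798*s^4 + 1.155*s^3 - 8.742*s^2 + 8.2302*s - 2.2686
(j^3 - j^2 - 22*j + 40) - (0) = j^3 - j^2 - 22*j + 40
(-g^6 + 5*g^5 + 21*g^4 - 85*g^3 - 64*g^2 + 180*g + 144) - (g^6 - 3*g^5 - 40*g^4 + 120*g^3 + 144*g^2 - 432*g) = -2*g^6 + 8*g^5 + 61*g^4 - 205*g^3 - 208*g^2 + 612*g + 144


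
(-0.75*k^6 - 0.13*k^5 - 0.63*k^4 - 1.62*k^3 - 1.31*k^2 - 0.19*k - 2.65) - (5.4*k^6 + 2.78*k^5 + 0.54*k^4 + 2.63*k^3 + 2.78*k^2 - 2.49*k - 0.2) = -6.15*k^6 - 2.91*k^5 - 1.17*k^4 - 4.25*k^3 - 4.09*k^2 + 2.3*k - 2.45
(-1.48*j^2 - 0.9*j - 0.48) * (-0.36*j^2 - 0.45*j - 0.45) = 0.5328*j^4 + 0.99*j^3 + 1.2438*j^2 + 0.621*j + 0.216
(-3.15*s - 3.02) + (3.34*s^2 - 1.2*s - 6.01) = 3.34*s^2 - 4.35*s - 9.03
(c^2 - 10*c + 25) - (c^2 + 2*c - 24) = 49 - 12*c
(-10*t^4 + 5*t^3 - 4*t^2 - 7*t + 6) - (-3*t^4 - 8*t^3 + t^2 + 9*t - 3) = -7*t^4 + 13*t^3 - 5*t^2 - 16*t + 9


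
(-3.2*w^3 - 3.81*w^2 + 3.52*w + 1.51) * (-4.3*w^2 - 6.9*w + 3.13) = 13.76*w^5 + 38.463*w^4 + 1.137*w^3 - 42.7063*w^2 + 0.598599999999999*w + 4.7263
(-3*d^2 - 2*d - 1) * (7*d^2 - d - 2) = -21*d^4 - 11*d^3 + d^2 + 5*d + 2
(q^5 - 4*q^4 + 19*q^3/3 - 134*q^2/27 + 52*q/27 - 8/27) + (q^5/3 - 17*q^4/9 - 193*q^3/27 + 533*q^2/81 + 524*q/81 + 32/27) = 4*q^5/3 - 53*q^4/9 - 22*q^3/27 + 131*q^2/81 + 680*q/81 + 8/9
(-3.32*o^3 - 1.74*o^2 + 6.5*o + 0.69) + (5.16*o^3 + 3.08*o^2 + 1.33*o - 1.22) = 1.84*o^3 + 1.34*o^2 + 7.83*o - 0.53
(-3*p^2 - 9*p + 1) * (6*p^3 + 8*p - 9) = -18*p^5 - 54*p^4 - 18*p^3 - 45*p^2 + 89*p - 9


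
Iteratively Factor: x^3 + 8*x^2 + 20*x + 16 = (x + 2)*(x^2 + 6*x + 8) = (x + 2)*(x + 4)*(x + 2)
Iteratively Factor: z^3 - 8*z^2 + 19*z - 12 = (z - 4)*(z^2 - 4*z + 3) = (z - 4)*(z - 3)*(z - 1)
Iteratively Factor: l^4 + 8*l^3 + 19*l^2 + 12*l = (l + 4)*(l^3 + 4*l^2 + 3*l) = (l + 1)*(l + 4)*(l^2 + 3*l) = l*(l + 1)*(l + 4)*(l + 3)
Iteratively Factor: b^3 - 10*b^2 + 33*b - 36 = (b - 4)*(b^2 - 6*b + 9) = (b - 4)*(b - 3)*(b - 3)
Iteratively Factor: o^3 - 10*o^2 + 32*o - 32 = (o - 4)*(o^2 - 6*o + 8) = (o - 4)*(o - 2)*(o - 4)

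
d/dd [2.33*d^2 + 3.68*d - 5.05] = 4.66*d + 3.68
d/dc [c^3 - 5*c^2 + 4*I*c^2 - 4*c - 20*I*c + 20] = 3*c^2 + c*(-10 + 8*I) - 4 - 20*I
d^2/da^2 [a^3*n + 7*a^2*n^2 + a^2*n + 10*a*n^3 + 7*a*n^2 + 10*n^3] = 2*n*(3*a + 7*n + 1)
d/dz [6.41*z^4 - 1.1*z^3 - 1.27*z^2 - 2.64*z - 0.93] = 25.64*z^3 - 3.3*z^2 - 2.54*z - 2.64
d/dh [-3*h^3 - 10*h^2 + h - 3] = -9*h^2 - 20*h + 1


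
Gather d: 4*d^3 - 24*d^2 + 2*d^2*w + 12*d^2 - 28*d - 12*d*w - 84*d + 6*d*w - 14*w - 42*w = 4*d^3 + d^2*(2*w - 12) + d*(-6*w - 112) - 56*w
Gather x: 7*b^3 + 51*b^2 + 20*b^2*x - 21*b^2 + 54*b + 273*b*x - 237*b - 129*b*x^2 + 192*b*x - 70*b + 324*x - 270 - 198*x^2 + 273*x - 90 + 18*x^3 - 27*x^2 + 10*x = 7*b^3 + 30*b^2 - 253*b + 18*x^3 + x^2*(-129*b - 225) + x*(20*b^2 + 465*b + 607) - 360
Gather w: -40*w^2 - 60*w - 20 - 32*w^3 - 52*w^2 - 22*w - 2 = -32*w^3 - 92*w^2 - 82*w - 22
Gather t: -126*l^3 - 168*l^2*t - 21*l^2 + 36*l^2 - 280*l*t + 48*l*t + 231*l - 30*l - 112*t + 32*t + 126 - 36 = -126*l^3 + 15*l^2 + 201*l + t*(-168*l^2 - 232*l - 80) + 90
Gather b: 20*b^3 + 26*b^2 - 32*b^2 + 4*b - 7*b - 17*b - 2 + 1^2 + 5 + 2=20*b^3 - 6*b^2 - 20*b + 6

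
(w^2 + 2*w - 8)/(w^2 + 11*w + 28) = (w - 2)/(w + 7)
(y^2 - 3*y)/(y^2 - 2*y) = (y - 3)/(y - 2)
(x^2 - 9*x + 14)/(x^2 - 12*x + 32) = (x^2 - 9*x + 14)/(x^2 - 12*x + 32)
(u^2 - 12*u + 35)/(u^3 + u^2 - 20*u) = (u^2 - 12*u + 35)/(u*(u^2 + u - 20))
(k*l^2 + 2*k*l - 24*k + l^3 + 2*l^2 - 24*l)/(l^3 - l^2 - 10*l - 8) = (k*l + 6*k + l^2 + 6*l)/(l^2 + 3*l + 2)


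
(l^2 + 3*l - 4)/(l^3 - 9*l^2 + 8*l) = (l + 4)/(l*(l - 8))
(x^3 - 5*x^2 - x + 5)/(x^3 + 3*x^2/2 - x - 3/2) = 2*(x - 5)/(2*x + 3)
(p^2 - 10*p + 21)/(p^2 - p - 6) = (p - 7)/(p + 2)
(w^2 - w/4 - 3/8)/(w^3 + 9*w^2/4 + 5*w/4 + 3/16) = 2*(4*w - 3)/(8*w^2 + 14*w + 3)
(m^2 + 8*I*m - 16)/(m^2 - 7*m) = (m^2 + 8*I*m - 16)/(m*(m - 7))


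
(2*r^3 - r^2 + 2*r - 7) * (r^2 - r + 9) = 2*r^5 - 3*r^4 + 21*r^3 - 18*r^2 + 25*r - 63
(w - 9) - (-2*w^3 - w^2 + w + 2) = 2*w^3 + w^2 - 11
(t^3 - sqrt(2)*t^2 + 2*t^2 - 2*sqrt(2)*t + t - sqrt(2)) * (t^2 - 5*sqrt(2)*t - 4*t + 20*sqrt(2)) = t^5 - 6*sqrt(2)*t^4 - 2*t^4 + 3*t^3 + 12*sqrt(2)*t^3 - 24*t^2 + 42*sqrt(2)*t^2 - 70*t + 24*sqrt(2)*t - 40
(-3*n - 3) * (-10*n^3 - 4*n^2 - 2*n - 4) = 30*n^4 + 42*n^3 + 18*n^2 + 18*n + 12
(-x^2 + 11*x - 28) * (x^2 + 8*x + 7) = -x^4 + 3*x^3 + 53*x^2 - 147*x - 196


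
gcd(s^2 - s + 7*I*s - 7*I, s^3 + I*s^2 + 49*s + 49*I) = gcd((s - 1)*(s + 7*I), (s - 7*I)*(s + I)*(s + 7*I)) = s + 7*I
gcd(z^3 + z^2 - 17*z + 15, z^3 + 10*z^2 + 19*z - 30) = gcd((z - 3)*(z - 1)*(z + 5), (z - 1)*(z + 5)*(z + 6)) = z^2 + 4*z - 5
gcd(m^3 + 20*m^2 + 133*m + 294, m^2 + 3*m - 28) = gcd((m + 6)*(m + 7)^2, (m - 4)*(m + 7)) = m + 7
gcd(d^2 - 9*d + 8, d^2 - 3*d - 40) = d - 8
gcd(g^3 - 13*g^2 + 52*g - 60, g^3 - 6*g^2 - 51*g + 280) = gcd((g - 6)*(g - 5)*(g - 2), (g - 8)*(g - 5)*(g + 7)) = g - 5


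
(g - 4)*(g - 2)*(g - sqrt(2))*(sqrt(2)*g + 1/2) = sqrt(2)*g^4 - 6*sqrt(2)*g^3 - 3*g^3/2 + 9*g^2 + 15*sqrt(2)*g^2/2 - 12*g + 3*sqrt(2)*g - 4*sqrt(2)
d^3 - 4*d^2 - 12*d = d*(d - 6)*(d + 2)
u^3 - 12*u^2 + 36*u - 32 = (u - 8)*(u - 2)^2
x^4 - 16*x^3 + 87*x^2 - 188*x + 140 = (x - 7)*(x - 5)*(x - 2)^2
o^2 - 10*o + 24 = (o - 6)*(o - 4)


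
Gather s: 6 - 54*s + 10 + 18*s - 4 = 12 - 36*s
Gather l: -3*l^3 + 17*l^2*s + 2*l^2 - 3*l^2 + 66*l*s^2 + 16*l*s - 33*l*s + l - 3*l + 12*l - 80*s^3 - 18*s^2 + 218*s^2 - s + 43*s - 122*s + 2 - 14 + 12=-3*l^3 + l^2*(17*s - 1) + l*(66*s^2 - 17*s + 10) - 80*s^3 + 200*s^2 - 80*s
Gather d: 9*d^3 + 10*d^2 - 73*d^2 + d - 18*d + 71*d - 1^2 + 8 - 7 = 9*d^3 - 63*d^2 + 54*d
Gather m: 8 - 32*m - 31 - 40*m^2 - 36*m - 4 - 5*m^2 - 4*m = -45*m^2 - 72*m - 27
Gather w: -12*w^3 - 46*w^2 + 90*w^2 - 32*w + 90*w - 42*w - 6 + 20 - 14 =-12*w^3 + 44*w^2 + 16*w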